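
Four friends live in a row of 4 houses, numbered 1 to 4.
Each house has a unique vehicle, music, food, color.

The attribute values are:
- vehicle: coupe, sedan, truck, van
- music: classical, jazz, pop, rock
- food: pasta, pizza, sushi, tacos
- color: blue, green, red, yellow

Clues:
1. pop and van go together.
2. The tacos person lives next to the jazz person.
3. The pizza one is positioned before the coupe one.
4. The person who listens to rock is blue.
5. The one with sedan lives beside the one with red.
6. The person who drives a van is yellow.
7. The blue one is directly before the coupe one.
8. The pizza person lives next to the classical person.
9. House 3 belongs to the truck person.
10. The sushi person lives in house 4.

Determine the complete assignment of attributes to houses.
Solution:

House | Vehicle | Music | Food | Color
--------------------------------------
  1   | sedan | rock | pizza | blue
  2   | coupe | classical | tacos | red
  3   | truck | jazz | pasta | green
  4   | van | pop | sushi | yellow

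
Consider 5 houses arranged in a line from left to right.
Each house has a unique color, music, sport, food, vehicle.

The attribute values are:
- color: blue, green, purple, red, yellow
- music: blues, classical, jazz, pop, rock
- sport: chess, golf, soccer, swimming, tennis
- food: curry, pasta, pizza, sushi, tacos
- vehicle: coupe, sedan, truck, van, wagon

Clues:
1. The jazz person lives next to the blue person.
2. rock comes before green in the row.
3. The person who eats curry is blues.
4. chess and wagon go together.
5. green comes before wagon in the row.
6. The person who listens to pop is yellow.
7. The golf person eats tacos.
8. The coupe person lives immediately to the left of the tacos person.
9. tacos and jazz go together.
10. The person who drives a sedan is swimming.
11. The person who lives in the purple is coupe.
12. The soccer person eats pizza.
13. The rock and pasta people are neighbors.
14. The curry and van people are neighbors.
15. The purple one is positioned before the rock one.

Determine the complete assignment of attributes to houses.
Solution:

House | Color | Music | Sport | Food | Vehicle
----------------------------------------------
  1   | purple | blues | tennis | curry | coupe
  2   | red | jazz | golf | tacos | van
  3   | blue | rock | soccer | pizza | truck
  4   | green | classical | swimming | pasta | sedan
  5   | yellow | pop | chess | sushi | wagon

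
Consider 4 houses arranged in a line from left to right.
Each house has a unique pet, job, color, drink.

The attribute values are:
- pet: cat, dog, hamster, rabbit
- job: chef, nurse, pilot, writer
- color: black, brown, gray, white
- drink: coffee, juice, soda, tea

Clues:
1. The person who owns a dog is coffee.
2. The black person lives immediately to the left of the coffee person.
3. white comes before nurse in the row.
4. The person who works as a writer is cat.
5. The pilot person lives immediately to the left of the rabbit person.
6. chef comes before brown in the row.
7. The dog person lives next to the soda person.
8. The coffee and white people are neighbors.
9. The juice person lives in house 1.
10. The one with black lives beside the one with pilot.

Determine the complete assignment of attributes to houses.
Solution:

House | Pet | Job | Color | Drink
---------------------------------
  1   | cat | writer | black | juice
  2   | dog | pilot | gray | coffee
  3   | rabbit | chef | white | soda
  4   | hamster | nurse | brown | tea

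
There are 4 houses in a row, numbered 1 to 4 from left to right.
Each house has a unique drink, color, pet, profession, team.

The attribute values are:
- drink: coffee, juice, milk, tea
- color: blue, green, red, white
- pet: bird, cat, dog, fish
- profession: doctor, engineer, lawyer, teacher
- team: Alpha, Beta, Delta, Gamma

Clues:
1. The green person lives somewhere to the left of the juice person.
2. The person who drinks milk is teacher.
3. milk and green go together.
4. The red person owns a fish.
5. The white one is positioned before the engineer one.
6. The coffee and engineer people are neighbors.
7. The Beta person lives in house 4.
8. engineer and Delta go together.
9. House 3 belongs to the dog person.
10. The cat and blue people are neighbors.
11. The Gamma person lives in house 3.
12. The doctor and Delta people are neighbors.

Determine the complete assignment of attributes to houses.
Solution:

House | Drink | Color | Pet | Profession | Team
-----------------------------------------------
  1   | coffee | white | cat | doctor | Alpha
  2   | tea | blue | bird | engineer | Delta
  3   | milk | green | dog | teacher | Gamma
  4   | juice | red | fish | lawyer | Beta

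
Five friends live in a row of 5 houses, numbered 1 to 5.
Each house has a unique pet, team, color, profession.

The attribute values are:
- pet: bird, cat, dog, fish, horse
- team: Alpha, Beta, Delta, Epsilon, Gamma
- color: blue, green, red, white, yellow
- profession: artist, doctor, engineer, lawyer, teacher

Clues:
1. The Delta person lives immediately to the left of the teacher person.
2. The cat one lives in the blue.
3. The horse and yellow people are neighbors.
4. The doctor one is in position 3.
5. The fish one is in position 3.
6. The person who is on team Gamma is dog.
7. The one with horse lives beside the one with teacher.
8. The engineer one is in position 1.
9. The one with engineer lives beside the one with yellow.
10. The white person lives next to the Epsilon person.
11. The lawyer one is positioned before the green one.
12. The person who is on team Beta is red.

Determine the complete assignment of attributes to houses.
Solution:

House | Pet | Team | Color | Profession
---------------------------------------
  1   | horse | Delta | white | engineer
  2   | bird | Epsilon | yellow | teacher
  3   | fish | Beta | red | doctor
  4   | cat | Alpha | blue | lawyer
  5   | dog | Gamma | green | artist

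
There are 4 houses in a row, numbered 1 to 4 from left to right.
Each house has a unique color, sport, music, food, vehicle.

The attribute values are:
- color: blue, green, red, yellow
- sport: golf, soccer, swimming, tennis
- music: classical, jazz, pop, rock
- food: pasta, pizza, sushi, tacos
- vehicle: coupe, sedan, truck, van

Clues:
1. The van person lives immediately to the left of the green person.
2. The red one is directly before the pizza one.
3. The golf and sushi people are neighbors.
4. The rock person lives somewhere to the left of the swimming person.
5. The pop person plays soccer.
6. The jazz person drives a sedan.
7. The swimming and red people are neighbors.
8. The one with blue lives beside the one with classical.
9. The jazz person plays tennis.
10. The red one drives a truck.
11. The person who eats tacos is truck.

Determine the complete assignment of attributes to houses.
Solution:

House | Color | Sport | Music | Food | Vehicle
----------------------------------------------
  1   | blue | golf | rock | pasta | van
  2   | green | swimming | classical | sushi | coupe
  3   | red | soccer | pop | tacos | truck
  4   | yellow | tennis | jazz | pizza | sedan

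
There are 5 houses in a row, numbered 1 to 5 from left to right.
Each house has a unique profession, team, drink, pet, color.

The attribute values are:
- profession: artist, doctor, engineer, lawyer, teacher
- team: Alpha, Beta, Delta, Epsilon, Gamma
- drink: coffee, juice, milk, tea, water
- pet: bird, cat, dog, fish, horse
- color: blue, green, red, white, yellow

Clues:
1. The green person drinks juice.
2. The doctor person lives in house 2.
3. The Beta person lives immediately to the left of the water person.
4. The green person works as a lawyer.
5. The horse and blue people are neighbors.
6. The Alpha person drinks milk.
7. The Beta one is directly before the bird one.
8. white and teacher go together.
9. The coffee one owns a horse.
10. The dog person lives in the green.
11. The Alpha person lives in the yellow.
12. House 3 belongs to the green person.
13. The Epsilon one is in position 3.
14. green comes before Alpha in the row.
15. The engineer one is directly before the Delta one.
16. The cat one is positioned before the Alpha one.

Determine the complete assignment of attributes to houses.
Solution:

House | Profession | Team | Drink | Pet | Color
-----------------------------------------------
  1   | engineer | Beta | coffee | horse | red
  2   | doctor | Delta | water | bird | blue
  3   | lawyer | Epsilon | juice | dog | green
  4   | teacher | Gamma | tea | cat | white
  5   | artist | Alpha | milk | fish | yellow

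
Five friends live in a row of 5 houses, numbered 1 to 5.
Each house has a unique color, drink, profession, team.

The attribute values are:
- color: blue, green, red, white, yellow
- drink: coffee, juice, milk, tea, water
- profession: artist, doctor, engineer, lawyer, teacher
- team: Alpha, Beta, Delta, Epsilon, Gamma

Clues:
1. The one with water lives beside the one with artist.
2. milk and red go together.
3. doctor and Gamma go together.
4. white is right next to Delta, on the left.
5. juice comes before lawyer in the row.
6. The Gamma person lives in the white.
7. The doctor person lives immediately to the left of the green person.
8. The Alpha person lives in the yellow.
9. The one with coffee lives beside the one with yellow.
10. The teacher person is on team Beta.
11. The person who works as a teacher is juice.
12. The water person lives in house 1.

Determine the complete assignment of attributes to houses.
Solution:

House | Color | Drink | Profession | Team
-----------------------------------------
  1   | white | water | doctor | Gamma
  2   | green | coffee | artist | Delta
  3   | yellow | tea | engineer | Alpha
  4   | blue | juice | teacher | Beta
  5   | red | milk | lawyer | Epsilon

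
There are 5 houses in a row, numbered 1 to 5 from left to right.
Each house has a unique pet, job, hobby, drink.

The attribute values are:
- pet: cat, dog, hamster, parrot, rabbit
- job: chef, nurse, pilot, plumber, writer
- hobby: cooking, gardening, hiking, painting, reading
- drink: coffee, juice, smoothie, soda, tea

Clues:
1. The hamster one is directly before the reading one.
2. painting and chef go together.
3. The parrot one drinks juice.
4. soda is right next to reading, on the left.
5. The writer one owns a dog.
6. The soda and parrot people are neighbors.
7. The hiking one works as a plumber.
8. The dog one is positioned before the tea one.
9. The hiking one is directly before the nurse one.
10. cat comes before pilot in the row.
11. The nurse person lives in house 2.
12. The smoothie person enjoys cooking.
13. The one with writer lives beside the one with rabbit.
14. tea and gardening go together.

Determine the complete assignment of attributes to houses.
Solution:

House | Pet | Job | Hobby | Drink
---------------------------------
  1   | hamster | plumber | hiking | soda
  2   | parrot | nurse | reading | juice
  3   | cat | chef | painting | coffee
  4   | dog | writer | cooking | smoothie
  5   | rabbit | pilot | gardening | tea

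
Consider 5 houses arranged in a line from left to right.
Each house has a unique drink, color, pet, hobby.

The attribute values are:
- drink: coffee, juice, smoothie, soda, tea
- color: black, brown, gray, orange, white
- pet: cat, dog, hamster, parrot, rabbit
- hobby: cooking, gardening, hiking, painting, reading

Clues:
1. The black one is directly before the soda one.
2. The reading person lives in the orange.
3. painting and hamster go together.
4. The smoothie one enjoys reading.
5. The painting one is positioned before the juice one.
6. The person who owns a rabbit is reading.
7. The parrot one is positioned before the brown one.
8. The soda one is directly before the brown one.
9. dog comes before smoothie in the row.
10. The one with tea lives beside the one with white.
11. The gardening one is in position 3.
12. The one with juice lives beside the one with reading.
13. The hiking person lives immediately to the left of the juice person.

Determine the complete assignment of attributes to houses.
Solution:

House | Drink | Color | Pet | Hobby
-----------------------------------
  1   | tea | black | hamster | painting
  2   | soda | white | parrot | hiking
  3   | juice | brown | dog | gardening
  4   | smoothie | orange | rabbit | reading
  5   | coffee | gray | cat | cooking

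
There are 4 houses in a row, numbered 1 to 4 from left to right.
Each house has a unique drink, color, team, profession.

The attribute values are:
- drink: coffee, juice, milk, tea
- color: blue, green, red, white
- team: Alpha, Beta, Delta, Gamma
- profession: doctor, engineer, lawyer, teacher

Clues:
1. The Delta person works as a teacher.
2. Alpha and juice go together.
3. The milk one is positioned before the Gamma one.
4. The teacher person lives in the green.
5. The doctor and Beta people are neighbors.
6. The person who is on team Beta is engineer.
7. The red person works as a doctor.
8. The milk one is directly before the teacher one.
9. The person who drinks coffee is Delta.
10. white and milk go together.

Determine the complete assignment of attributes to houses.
Solution:

House | Drink | Color | Team | Profession
-----------------------------------------
  1   | juice | red | Alpha | doctor
  2   | milk | white | Beta | engineer
  3   | coffee | green | Delta | teacher
  4   | tea | blue | Gamma | lawyer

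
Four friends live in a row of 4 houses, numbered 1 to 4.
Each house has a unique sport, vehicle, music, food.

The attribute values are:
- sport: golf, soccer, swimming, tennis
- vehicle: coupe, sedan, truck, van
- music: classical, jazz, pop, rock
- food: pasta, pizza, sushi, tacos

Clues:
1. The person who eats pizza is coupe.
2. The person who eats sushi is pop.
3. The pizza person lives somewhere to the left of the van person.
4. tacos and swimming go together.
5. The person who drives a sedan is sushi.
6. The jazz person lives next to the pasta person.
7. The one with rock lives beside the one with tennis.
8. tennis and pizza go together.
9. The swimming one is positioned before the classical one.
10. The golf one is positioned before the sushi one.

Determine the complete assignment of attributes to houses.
Solution:

House | Sport | Vehicle | Music | Food
--------------------------------------
  1   | swimming | truck | rock | tacos
  2   | tennis | coupe | jazz | pizza
  3   | golf | van | classical | pasta
  4   | soccer | sedan | pop | sushi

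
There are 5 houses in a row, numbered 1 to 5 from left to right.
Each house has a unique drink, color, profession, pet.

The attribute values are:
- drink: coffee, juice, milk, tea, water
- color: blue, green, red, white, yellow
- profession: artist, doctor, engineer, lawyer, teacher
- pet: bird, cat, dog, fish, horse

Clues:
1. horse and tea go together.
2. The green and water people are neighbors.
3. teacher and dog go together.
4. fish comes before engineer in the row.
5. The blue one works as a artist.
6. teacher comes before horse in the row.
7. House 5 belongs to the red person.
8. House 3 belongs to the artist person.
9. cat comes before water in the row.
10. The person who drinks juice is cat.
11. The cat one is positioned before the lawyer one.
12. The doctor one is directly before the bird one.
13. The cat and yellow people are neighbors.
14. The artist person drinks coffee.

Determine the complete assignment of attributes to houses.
Solution:

House | Drink | Color | Profession | Pet
----------------------------------------
  1   | juice | green | doctor | cat
  2   | water | yellow | lawyer | bird
  3   | coffee | blue | artist | fish
  4   | milk | white | teacher | dog
  5   | tea | red | engineer | horse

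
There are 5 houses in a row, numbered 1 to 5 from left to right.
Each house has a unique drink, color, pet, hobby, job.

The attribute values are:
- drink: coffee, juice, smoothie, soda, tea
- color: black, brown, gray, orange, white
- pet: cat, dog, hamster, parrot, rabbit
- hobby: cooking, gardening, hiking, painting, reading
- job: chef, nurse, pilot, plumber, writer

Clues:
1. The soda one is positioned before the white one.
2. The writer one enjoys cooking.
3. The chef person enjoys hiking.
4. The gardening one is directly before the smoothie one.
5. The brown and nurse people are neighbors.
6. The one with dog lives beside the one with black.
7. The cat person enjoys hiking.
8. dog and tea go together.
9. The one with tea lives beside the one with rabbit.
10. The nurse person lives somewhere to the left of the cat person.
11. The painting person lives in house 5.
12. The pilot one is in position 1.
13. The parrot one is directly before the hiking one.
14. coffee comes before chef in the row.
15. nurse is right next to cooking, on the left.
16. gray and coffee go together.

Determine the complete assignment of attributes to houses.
Solution:

House | Drink | Color | Pet | Hobby | Job
-----------------------------------------
  1   | tea | brown | dog | gardening | pilot
  2   | smoothie | black | rabbit | reading | nurse
  3   | coffee | gray | parrot | cooking | writer
  4   | soda | orange | cat | hiking | chef
  5   | juice | white | hamster | painting | plumber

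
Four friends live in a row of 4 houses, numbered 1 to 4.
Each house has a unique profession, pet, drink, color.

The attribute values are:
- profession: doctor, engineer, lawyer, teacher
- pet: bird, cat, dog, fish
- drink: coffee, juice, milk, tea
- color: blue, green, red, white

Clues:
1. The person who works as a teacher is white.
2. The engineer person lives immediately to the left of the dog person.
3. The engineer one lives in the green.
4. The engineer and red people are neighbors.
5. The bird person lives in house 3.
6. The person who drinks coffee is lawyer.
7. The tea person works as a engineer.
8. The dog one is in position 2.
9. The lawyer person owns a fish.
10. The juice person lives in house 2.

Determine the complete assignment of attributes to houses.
Solution:

House | Profession | Pet | Drink | Color
----------------------------------------
  1   | engineer | cat | tea | green
  2   | doctor | dog | juice | red
  3   | teacher | bird | milk | white
  4   | lawyer | fish | coffee | blue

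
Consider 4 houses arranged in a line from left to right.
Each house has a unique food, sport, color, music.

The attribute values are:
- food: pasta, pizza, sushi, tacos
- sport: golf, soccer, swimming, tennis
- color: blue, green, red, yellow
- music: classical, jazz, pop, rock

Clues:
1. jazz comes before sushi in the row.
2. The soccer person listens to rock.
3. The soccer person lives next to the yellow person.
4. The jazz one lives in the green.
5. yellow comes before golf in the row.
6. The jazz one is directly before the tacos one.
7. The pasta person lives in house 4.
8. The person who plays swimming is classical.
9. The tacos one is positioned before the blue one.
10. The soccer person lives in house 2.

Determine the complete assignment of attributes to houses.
Solution:

House | Food | Sport | Color | Music
------------------------------------
  1   | pizza | tennis | green | jazz
  2   | tacos | soccer | red | rock
  3   | sushi | swimming | yellow | classical
  4   | pasta | golf | blue | pop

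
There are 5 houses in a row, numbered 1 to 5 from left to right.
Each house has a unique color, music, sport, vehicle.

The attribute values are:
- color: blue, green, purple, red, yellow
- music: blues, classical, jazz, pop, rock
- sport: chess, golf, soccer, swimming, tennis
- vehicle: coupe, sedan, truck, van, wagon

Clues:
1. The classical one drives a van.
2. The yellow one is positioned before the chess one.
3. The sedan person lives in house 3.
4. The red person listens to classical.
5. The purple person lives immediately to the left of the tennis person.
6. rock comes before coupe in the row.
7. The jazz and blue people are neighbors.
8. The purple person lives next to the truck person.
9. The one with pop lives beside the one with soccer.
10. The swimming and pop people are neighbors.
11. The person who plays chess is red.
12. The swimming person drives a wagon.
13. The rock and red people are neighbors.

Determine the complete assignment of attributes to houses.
Solution:

House | Color | Music | Sport | Vehicle
---------------------------------------
  1   | purple | jazz | swimming | wagon
  2   | blue | pop | tennis | truck
  3   | yellow | rock | soccer | sedan
  4   | red | classical | chess | van
  5   | green | blues | golf | coupe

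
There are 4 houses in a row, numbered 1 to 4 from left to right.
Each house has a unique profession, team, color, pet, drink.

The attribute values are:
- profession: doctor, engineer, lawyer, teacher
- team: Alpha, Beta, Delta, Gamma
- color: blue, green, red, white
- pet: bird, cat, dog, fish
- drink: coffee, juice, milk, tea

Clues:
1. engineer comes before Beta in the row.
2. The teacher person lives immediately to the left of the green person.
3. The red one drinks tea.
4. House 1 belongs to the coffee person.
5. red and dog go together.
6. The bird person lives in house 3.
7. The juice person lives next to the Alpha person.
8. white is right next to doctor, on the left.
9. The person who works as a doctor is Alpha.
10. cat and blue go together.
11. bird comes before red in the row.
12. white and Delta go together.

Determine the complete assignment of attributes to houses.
Solution:

House | Profession | Team | Color | Pet | Drink
-----------------------------------------------
  1   | engineer | Gamma | blue | cat | coffee
  2   | teacher | Delta | white | fish | juice
  3   | doctor | Alpha | green | bird | milk
  4   | lawyer | Beta | red | dog | tea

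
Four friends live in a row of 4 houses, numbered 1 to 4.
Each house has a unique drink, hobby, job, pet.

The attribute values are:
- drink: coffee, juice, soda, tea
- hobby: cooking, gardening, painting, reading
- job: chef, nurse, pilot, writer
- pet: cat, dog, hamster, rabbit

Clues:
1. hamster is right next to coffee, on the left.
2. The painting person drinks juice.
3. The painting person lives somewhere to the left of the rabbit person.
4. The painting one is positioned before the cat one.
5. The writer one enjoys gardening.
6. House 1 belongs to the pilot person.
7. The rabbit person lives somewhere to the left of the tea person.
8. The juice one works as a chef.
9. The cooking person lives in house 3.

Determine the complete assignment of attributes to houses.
Solution:

House | Drink | Hobby | Job | Pet
---------------------------------
  1   | soda | reading | pilot | dog
  2   | juice | painting | chef | hamster
  3   | coffee | cooking | nurse | rabbit
  4   | tea | gardening | writer | cat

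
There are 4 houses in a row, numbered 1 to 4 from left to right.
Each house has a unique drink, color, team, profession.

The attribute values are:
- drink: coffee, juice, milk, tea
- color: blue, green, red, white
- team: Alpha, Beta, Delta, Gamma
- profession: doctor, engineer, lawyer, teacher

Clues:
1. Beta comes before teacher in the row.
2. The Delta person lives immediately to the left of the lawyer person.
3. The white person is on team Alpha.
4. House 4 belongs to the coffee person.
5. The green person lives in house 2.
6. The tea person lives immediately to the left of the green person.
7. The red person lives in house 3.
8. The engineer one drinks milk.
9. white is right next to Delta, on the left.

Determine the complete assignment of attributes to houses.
Solution:

House | Drink | Color | Team | Profession
-----------------------------------------
  1   | tea | white | Alpha | doctor
  2   | milk | green | Delta | engineer
  3   | juice | red | Beta | lawyer
  4   | coffee | blue | Gamma | teacher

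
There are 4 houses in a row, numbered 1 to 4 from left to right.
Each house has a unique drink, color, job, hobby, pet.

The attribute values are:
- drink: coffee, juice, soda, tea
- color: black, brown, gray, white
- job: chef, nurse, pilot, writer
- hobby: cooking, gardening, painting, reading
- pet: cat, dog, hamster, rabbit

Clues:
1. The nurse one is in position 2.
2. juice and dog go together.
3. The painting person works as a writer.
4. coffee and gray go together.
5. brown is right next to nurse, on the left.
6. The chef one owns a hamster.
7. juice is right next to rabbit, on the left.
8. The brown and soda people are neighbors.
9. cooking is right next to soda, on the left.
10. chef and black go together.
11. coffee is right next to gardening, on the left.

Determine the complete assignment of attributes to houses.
Solution:

House | Drink | Color | Job | Hobby | Pet
-----------------------------------------
  1   | juice | brown | pilot | cooking | dog
  2   | soda | white | nurse | reading | rabbit
  3   | coffee | gray | writer | painting | cat
  4   | tea | black | chef | gardening | hamster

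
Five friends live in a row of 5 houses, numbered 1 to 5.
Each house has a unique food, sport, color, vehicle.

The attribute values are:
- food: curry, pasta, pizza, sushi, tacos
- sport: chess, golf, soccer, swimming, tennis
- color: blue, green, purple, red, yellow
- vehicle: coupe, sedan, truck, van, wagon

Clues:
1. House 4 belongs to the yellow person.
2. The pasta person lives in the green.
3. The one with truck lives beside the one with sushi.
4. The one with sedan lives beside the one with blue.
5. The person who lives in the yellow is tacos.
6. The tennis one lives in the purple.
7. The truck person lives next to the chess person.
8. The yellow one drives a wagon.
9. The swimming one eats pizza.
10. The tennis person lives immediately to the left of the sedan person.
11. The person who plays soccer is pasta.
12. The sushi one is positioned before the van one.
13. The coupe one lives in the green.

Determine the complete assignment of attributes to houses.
Solution:

House | Food | Sport | Color | Vehicle
--------------------------------------
  1   | curry | tennis | purple | truck
  2   | sushi | chess | red | sedan
  3   | pizza | swimming | blue | van
  4   | tacos | golf | yellow | wagon
  5   | pasta | soccer | green | coupe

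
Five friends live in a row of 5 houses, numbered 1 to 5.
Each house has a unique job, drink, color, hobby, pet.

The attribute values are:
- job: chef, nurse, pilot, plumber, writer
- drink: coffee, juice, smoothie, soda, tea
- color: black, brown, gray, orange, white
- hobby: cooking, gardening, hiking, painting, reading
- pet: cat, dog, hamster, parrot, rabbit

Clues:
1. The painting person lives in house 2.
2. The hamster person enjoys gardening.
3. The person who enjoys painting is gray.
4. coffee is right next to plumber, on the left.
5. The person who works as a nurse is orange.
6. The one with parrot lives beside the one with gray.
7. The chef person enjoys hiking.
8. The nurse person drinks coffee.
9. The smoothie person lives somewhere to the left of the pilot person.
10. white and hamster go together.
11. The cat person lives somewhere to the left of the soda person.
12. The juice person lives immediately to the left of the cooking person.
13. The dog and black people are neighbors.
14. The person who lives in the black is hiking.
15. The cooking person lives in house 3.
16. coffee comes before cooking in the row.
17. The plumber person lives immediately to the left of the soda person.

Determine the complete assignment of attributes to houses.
Solution:

House | Job | Drink | Color | Hobby | Pet
-----------------------------------------
  1   | nurse | coffee | orange | reading | parrot
  2   | plumber | juice | gray | painting | cat
  3   | writer | soda | brown | cooking | dog
  4   | chef | smoothie | black | hiking | rabbit
  5   | pilot | tea | white | gardening | hamster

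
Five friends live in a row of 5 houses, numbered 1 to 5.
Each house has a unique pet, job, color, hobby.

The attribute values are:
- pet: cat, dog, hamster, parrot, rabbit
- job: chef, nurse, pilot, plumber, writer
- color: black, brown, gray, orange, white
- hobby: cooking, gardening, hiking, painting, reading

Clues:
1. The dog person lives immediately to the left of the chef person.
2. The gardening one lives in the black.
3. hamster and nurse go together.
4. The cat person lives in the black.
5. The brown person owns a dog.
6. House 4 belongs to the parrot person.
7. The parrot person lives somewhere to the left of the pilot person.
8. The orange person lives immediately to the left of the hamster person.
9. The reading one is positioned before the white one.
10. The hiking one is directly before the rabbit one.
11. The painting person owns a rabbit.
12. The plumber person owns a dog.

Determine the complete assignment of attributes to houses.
Solution:

House | Pet | Job | Color | Hobby
---------------------------------
  1   | dog | plumber | brown | hiking
  2   | rabbit | chef | orange | painting
  3   | hamster | nurse | gray | reading
  4   | parrot | writer | white | cooking
  5   | cat | pilot | black | gardening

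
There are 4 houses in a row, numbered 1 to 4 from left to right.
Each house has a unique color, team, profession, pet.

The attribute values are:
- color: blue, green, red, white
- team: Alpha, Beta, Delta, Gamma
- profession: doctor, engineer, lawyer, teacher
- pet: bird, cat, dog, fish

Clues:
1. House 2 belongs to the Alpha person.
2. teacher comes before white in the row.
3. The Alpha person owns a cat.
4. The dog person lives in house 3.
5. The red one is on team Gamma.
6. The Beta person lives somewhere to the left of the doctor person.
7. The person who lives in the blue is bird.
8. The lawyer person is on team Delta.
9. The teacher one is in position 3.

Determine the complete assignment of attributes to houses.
Solution:

House | Color | Team | Profession | Pet
---------------------------------------
  1   | blue | Beta | engineer | bird
  2   | green | Alpha | doctor | cat
  3   | red | Gamma | teacher | dog
  4   | white | Delta | lawyer | fish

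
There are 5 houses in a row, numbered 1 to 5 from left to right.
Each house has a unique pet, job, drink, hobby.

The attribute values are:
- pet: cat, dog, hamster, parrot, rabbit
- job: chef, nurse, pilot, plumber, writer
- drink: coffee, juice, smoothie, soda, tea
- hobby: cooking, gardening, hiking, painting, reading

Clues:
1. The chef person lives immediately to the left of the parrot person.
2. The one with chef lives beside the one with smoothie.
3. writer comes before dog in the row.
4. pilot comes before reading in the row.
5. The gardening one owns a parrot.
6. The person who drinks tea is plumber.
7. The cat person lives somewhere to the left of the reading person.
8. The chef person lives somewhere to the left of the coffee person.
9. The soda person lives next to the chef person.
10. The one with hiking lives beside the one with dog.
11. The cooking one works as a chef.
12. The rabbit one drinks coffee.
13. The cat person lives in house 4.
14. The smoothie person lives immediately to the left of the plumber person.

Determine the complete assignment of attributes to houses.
Solution:

House | Pet | Job | Drink | Hobby
---------------------------------
  1   | hamster | writer | soda | hiking
  2   | dog | chef | juice | cooking
  3   | parrot | pilot | smoothie | gardening
  4   | cat | plumber | tea | painting
  5   | rabbit | nurse | coffee | reading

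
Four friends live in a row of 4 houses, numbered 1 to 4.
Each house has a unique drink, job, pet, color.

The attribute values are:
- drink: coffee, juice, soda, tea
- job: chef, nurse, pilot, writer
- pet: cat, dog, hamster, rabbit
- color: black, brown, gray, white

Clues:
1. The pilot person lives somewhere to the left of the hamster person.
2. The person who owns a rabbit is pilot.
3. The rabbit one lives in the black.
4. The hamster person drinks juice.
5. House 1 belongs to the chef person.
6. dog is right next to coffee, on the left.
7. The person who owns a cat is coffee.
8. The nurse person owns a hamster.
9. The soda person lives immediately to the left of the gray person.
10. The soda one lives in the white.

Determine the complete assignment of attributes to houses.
Solution:

House | Drink | Job | Pet | Color
---------------------------------
  1   | soda | chef | dog | white
  2   | coffee | writer | cat | gray
  3   | tea | pilot | rabbit | black
  4   | juice | nurse | hamster | brown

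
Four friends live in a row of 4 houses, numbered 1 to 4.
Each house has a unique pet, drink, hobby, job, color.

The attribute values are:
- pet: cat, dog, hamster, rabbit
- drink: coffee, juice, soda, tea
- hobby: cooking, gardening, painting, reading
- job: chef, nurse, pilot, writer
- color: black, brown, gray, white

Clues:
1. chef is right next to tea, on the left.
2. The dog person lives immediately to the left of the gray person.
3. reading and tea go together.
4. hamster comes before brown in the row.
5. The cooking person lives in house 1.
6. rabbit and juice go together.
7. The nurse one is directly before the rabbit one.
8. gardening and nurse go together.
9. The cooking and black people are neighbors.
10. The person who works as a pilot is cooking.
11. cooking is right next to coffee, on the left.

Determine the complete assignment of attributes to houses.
Solution:

House | Pet | Drink | Hobby | Job | Color
-----------------------------------------
  1   | hamster | soda | cooking | pilot | white
  2   | dog | coffee | gardening | nurse | black
  3   | rabbit | juice | painting | chef | gray
  4   | cat | tea | reading | writer | brown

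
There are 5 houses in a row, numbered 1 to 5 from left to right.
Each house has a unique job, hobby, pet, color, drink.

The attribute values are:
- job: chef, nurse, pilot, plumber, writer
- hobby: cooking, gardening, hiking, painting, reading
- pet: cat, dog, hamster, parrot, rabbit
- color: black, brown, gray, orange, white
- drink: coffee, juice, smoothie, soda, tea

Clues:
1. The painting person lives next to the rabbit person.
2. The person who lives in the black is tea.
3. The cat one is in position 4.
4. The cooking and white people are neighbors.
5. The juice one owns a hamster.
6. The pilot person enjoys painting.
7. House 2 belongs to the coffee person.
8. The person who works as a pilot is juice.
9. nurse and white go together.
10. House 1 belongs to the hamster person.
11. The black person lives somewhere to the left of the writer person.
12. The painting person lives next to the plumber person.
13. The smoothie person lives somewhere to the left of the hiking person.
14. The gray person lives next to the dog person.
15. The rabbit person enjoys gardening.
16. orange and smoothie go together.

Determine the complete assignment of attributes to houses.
Solution:

House | Job | Hobby | Pet | Color | Drink
-----------------------------------------
  1   | pilot | painting | hamster | brown | juice
  2   | plumber | gardening | rabbit | gray | coffee
  3   | chef | reading | dog | black | tea
  4   | writer | cooking | cat | orange | smoothie
  5   | nurse | hiking | parrot | white | soda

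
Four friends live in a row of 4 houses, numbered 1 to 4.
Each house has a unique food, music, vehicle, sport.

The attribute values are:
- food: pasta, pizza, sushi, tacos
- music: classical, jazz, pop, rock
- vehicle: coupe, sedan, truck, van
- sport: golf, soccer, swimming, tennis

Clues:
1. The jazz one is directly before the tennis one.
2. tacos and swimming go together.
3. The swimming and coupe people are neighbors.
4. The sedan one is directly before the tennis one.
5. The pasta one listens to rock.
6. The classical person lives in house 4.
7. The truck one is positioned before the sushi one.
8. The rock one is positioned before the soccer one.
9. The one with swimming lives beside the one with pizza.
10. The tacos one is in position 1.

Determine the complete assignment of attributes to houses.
Solution:

House | Food | Music | Vehicle | Sport
--------------------------------------
  1   | tacos | jazz | sedan | swimming
  2   | pizza | pop | coupe | tennis
  3   | pasta | rock | truck | golf
  4   | sushi | classical | van | soccer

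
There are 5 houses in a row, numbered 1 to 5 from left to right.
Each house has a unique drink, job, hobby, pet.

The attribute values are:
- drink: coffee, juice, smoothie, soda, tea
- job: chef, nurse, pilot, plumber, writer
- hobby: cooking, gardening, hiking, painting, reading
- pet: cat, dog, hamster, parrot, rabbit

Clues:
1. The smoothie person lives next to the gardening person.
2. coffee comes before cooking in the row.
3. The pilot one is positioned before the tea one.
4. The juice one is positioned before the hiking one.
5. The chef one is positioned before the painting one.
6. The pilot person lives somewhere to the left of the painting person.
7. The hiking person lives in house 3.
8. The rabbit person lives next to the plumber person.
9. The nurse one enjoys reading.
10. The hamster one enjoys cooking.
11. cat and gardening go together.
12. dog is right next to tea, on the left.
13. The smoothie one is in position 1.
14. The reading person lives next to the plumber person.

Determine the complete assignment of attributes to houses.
Solution:

House | Drink | Job | Hobby | Pet
---------------------------------
  1   | smoothie | nurse | reading | rabbit
  2   | juice | plumber | gardening | cat
  3   | coffee | pilot | hiking | dog
  4   | tea | chef | cooking | hamster
  5   | soda | writer | painting | parrot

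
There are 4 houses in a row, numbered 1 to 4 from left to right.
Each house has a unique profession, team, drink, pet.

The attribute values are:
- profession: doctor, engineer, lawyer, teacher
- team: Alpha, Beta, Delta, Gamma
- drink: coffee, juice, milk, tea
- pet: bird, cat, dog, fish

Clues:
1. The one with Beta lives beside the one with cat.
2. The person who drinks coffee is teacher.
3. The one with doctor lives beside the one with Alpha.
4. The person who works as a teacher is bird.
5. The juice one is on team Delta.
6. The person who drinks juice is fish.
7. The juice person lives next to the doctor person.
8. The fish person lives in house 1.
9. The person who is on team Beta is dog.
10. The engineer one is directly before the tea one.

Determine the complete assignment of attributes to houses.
Solution:

House | Profession | Team | Drink | Pet
---------------------------------------
  1   | engineer | Delta | juice | fish
  2   | doctor | Beta | tea | dog
  3   | lawyer | Alpha | milk | cat
  4   | teacher | Gamma | coffee | bird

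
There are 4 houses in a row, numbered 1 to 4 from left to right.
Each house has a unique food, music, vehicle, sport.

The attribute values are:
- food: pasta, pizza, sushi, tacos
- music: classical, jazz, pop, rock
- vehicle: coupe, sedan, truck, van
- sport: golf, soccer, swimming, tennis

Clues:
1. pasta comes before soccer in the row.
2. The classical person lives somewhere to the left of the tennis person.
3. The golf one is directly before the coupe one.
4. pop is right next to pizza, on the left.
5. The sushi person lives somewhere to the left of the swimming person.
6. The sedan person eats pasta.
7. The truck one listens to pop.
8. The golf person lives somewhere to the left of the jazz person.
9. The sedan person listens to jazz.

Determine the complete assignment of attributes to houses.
Solution:

House | Food | Music | Vehicle | Sport
--------------------------------------
  1   | sushi | pop | truck | golf
  2   | pizza | classical | coupe | swimming
  3   | pasta | jazz | sedan | tennis
  4   | tacos | rock | van | soccer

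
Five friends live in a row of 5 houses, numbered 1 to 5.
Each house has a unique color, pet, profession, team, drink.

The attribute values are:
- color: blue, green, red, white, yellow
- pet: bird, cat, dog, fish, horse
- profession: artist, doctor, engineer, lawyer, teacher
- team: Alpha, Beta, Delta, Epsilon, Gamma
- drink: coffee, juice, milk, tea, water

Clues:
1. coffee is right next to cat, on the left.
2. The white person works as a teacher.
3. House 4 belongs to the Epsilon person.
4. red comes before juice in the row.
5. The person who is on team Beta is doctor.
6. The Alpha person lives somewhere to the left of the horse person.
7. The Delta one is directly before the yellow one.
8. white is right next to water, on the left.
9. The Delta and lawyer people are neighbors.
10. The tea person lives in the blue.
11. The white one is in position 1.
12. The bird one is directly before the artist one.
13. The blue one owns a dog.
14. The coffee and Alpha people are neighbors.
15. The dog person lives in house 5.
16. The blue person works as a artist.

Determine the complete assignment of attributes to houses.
Solution:

House | Color | Pet | Profession | Team | Drink
-----------------------------------------------
  1   | white | fish | teacher | Delta | coffee
  2   | yellow | cat | lawyer | Alpha | water
  3   | red | horse | doctor | Beta | milk
  4   | green | bird | engineer | Epsilon | juice
  5   | blue | dog | artist | Gamma | tea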